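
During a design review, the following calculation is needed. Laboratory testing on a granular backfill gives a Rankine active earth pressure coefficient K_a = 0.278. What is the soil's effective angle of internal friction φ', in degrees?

K_a = tan²(45° − φ/2) ⇒ 45° − φ/2 = arctan(√0.278) = 27.80°.
φ = 2(45° − 27.80°) = 34.40°.

34.4°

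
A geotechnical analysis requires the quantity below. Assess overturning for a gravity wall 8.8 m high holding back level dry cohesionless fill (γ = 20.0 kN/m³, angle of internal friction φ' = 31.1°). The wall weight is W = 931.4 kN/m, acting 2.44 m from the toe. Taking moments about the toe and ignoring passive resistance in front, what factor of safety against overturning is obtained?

K_a = tan²(45° − 31.1°/2) = 0.3188.
P_a = ½K_aγH² = 0.5×0.3188×20.0×8.8² = 246.9 kN/m, acting at H/3 = 2.933 m above the base.
Overturning moment M_o = P_a × H/3 = 246.9 × 2.933 = 724.2.
Resisting moment M_r = W × 2.44 = 931.4 × 2.44 = 2273.
FS_overturning = M_r/M_o = 2273/724.2 = 3.138.

3.14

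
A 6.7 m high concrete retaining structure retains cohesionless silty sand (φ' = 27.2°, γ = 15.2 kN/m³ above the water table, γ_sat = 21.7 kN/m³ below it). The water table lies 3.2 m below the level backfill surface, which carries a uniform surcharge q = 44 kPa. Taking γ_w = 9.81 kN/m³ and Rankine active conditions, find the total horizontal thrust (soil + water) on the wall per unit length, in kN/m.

289 kN/m

K_a = tan²(45° − φ/2) = 0.3726.
γ' = 21.7 − 9.81 = 11.89 kN/m³. h₂ = H − d_w = 3.5 m.
σ'_h: at surface K_a·q = 16.39; at WT K_a(q+γd_w) = 34.52; at base K_a(q+γd_w+γ'h₂) = 50.02 kPa.
P₁ = ½(16.39+34.52)×3.2 = 81.46; P₂ = ½(34.52+50.02)×3.5 = 147.9; P_w = ½γ_w h₂² = 60.09.
Total = 81.46+147.9+60.09 = 289.5 kN/m.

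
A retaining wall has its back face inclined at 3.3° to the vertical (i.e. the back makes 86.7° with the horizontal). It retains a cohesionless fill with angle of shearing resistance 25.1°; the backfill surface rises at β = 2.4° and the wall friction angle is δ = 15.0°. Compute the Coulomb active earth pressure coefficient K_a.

K_a = sin²(α+φ) / [sin²α · sin(α−δ) · (1 + √{sin(φ+δ)sin(φ−β) / (sin(α−δ)sin(α+β))})²].
With α = 86.7°, φ = 25.1°, δ = 15.0°, β = 2.4°: K_a = 0.3987.

0.399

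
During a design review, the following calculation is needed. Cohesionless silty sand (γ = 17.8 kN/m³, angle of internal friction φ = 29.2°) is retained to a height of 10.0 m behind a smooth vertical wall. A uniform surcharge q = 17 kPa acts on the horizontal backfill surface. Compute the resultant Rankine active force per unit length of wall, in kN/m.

365 kN/m

K_a = tan²(45° − φ/2) = 0.3442.
Soil triangle: ½ K_a γ H² = 0.5×0.3442×17.8×10.0² = 306.3 kN/m.
Surcharge rectangle: K_a q H = 0.3442×17×10.0 = 58.52 kN/m.
Total = 306.3 + 58.52 = 364.9 kN/m.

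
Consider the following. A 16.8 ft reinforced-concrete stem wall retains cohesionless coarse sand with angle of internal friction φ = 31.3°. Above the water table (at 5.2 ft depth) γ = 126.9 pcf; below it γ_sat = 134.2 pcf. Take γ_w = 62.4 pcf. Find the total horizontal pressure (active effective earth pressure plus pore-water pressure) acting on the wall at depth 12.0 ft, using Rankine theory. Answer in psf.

K_a = (1 − sin φ)/(1 + sin φ) = 0.3162.
γ' = 134.2 − 62.4 = 71.80 pcf.
Effective vertical stress at 12.0 ft: σ'_v = 126.9×5.2 + 71.80×6.80 = 1148 psf.
σ'_h = K_a σ'_v = 0.3162 × 1148 = 363.0 psf; u = γ_w × 6.80 = 424.3 psf.
Total σ_h = 363.0 + 424.3 = 787.4 psf.

787 psf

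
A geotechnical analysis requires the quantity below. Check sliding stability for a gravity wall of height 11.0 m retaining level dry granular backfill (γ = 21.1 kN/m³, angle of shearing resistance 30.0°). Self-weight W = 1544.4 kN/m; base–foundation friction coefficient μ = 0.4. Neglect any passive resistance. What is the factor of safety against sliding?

K_a = tan²(45° − 30.0°/2) = 0.3333.
P_a = ½K_aγH² = 0.5×0.3333×21.1×11.0² = 425.5 kN/m, acting at H/3 = 3.667 m above the base.
FS_sliding = μW / P_a = 0.4×1544.4 / 425.5 = 1.452.

1.45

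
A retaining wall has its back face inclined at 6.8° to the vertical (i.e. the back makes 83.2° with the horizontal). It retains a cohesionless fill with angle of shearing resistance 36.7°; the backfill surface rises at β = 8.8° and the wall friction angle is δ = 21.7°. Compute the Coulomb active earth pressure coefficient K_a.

K_a = sin²(α+φ) / [sin²α · sin(α−δ) · (1 + √{sin(φ+δ)sin(φ−β) / (sin(α−δ)sin(α+β))})²].
With α = 83.2°, φ = 36.7°, δ = 21.7°, β = 8.8°: K_a = 0.3096.

0.310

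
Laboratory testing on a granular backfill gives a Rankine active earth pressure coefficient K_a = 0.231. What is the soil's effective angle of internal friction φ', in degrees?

K_a = tan²(45° − φ/2) ⇒ 45° − φ/2 = arctan(√0.231) = 25.67°.
φ = 2(45° − 25.67°) = 38.66°.

38.7°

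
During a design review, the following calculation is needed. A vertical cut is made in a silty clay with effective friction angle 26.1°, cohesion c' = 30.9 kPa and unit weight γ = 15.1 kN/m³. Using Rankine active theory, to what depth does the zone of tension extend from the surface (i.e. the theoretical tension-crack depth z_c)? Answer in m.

6.56 m

K_a = tan²(45° − 26.1°/2) = 0.3889; √K_a = 0.6237.
The active pressure is zero where K_a γ z = 2c√K_a, so z_c = 2c/(γ√K_a) = 2×30.9/(15.1×0.6237) = 6.562 m.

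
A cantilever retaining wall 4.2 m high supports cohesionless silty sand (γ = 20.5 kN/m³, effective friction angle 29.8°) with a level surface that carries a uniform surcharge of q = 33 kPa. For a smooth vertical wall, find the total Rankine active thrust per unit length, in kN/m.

K_a = tan²(45° − φ/2) = 0.3360.
Soil triangle: ½ K_a γ H² = 0.5×0.3360×20.5×4.2² = 60.76 kN/m.
Surcharge rectangle: K_a q H = 0.3360×33×4.2 = 46.57 kN/m.
Total = 60.76 + 46.57 = 107.3 kN/m.

107 kN/m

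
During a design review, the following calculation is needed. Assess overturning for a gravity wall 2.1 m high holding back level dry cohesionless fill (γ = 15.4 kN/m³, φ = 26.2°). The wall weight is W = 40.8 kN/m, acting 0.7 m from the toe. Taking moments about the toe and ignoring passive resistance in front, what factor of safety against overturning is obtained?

K_a = tan²(45° − 26.2°/2) = 0.3874.
P_a = ½K_aγH² = 0.5×0.3874×15.4×2.1² = 13.16 kN/m, acting at H/3 = 0.7000 m above the base.
Overturning moment M_o = P_a × H/3 = 13.16 × 0.7000 = 9.209.
Resisting moment M_r = W × 0.7 = 40.8 × 0.7 = 28.56.
FS_overturning = M_r/M_o = 28.56/9.209 = 3.101.

3.10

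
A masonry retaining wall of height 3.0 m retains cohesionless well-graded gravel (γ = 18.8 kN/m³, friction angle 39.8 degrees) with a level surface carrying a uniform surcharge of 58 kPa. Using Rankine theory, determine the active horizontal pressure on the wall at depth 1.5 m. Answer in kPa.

K_a = (1 − sin φ)/(1 + sin φ) = 0.2194.
σ_v = γz + q = 18.8 × 1.5 + 58 = 86.20 kPa.
σ_h = K_a σ_v = 0.2194 × 86.20 = 18.91 kPa.

18.9 kPa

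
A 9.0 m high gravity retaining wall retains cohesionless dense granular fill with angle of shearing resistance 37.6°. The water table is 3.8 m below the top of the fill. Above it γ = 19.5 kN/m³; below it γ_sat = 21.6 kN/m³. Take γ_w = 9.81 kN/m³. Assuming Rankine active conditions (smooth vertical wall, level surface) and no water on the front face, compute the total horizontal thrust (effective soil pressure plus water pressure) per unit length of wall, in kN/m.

299 kN/m

K_a = tan²(45° − φ/2) = 0.2421.
γ' = 21.6 − 9.81 = 11.79 kN/m³. Depth below WT = 5.2 m.
σ'_h at WT = K_a γ d_w = 17.94 kPa; at base = 17.94 + K_a γ' × 5.2 = 32.79 kPa.
P₁ (0–3.8 m) = ½×17.94×3.8 = 34.09. P₂ (3.8–9.0 m) = ½(17.94+32.79)×5.2 = 131.9.
P_w = ½ γ_w h₂² = 0.5×9.81×5.2² = 132.6. Total = 34.09+131.9+132.6 = 298.6 kN/m.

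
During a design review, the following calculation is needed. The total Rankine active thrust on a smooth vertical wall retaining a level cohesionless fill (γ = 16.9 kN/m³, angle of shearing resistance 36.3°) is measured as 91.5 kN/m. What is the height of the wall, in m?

6.50 m

K_a = 0.2563. P_a = ½ K_a γ H² ⇒ H = √(2P_a/(K_a γ)).
H = √(2×91.5/(0.2563×16.9)) = 6.500 m.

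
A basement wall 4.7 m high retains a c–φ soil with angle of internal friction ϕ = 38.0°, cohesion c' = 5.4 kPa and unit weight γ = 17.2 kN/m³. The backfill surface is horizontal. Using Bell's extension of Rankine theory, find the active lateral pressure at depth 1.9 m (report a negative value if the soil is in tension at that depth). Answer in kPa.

2.51 kPa

K_a = (1 − sin φ)/(1 + sin φ) = 0.2379.
σ_a = K_a γ z − 2c√K_a = 0.2379×17.2×1.9 − 2×5.4×0.4877 = 2.507 kPa.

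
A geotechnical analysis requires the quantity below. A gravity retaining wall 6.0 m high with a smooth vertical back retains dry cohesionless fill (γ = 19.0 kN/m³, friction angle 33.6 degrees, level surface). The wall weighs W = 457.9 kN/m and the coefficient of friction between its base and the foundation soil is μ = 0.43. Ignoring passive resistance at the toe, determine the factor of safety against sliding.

K_a = tan²(45° − 33.6°/2) = 0.2875.
P_a = ½K_aγH² = 0.5×0.2875×19.0×6.0² = 98.33 kN/m, acting at H/3 = 2.000 m above the base.
FS_sliding = μW / P_a = 0.43×457.9 / 98.33 = 2.002.

2.00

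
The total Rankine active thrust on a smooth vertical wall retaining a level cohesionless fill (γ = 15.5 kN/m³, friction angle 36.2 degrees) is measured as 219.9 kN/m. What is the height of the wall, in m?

10.5 m

K_a = 0.2574. P_a = ½ K_a γ H² ⇒ H = √(2P_a/(K_a γ)).
H = √(2×219.9/(0.2574×15.5)) = 10.50 m.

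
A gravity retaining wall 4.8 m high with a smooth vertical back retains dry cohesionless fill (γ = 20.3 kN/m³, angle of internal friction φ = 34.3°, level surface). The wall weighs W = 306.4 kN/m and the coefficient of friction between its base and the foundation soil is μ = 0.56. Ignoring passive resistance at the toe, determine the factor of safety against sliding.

2.63

K_a = tan²(45° − 34.3°/2) = 0.2792.
P_a = ½K_aγH² = 0.5×0.2792×20.3×4.8² = 65.28 kN/m, acting at H/3 = 1.600 m above the base.
FS_sliding = μW / P_a = 0.56×306.4 / 65.28 = 2.628.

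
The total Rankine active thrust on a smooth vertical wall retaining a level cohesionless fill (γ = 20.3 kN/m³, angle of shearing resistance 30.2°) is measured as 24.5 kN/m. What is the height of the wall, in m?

K_a = 0.3307. P_a = ½ K_a γ H² ⇒ H = √(2P_a/(K_a γ)).
H = √(2×24.5/(0.3307×20.3)) = 2.702 m.

2.70 m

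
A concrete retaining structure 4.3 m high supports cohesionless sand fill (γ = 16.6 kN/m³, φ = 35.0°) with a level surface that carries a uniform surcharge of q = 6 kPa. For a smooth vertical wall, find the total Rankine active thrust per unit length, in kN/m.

48.6 kN/m

K_a = tan²(45° − φ/2) = 0.2710.
Soil triangle: ½ K_a γ H² = 0.5×0.2710×16.6×4.3² = 41.59 kN/m.
Surcharge rectangle: K_a q H = 0.2710×6×4.3 = 6.992 kN/m.
Total = 41.59 + 6.992 = 48.58 kN/m.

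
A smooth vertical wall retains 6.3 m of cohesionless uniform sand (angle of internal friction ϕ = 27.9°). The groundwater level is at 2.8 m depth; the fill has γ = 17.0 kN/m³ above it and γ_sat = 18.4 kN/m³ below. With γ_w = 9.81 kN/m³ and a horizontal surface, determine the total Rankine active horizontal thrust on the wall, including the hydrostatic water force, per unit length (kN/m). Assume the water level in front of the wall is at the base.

164 kN/m

K_a = tan²(45° − φ/2) = 0.3625.
γ' = 18.4 − 9.81 = 8.590 kN/m³. Depth below WT = 3.5 m.
σ'_h at WT = K_a γ d_w = 17.25 kPa; at base = 17.25 + K_a γ' × 3.5 = 28.15 kPa.
P₁ (0–2.8 m) = ½×17.25×2.8 = 24.15. P₂ (2.8–6.3 m) = ½(17.25+28.15)×3.5 = 79.46.
P_w = ½ γ_w h₂² = 0.5×9.81×3.5² = 60.09. Total = 24.15+79.46+60.09 = 163.7 kN/m.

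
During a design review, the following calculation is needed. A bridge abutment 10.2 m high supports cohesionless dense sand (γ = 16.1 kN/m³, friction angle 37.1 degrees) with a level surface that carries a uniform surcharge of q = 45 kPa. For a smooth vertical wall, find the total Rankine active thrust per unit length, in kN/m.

K_a = tan²(45° − φ/2) = 0.2475.
Soil triangle: ½ K_a γ H² = 0.5×0.2475×16.1×10.2² = 207.3 kN/m.
Surcharge rectangle: K_a q H = 0.2475×45×10.2 = 113.6 kN/m.
Total = 207.3 + 113.6 = 320.9 kN/m.

321 kN/m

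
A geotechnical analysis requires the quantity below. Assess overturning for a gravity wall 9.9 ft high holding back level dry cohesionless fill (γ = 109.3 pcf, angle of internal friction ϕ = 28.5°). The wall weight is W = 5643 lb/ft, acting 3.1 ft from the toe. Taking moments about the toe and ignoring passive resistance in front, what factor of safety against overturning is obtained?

K_a = tan²(45° − 28.5°/2) = 0.3540.
P_a = ½K_aγH² = 0.5×0.3540×109.3×9.9² = 1896 lb/ft, acting at H/3 = 3.300 ft above the base.
Overturning moment M_o = P_a × H/3 = 1896 × 3.300 = 6256.
Resisting moment M_r = W × 3.1 = 5643 × 3.1 = 17490.
FS_overturning = M_r/M_o = 17490/6256 = 2.796.

2.80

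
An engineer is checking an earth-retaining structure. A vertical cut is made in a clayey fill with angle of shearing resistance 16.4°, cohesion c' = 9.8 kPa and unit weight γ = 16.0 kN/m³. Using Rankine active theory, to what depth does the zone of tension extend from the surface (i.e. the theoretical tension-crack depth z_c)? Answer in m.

K_a = tan²(45° − 16.4°/2) = 0.5596; √K_a = 0.7481.
The active pressure is zero where K_a γ z = 2c√K_a, so z_c = 2c/(γ√K_a) = 2×9.8/(16.0×0.7481) = 1.637 m.

1.64 m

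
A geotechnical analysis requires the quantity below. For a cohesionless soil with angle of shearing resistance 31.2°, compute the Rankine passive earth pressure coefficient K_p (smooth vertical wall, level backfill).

3.15

K_p = (1 + sin φ)/(1 − sin φ) = tan²(45° + 31.2°/2) = 3.150.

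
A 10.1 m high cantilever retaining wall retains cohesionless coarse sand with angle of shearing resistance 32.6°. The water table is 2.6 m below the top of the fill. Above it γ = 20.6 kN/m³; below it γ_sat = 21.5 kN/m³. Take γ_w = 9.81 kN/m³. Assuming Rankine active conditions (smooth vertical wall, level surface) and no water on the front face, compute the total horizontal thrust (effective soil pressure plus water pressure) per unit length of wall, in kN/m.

516 kN/m

K_a = tan²(45° − φ/2) = 0.2997.
γ' = 21.5 − 9.81 = 11.69 kN/m³. Depth below WT = 7.5 m.
σ'_h at WT = K_a γ d_w = 16.05 kPa; at base = 16.05 + K_a γ' × 7.5 = 42.33 kPa.
P₁ (0–2.6 m) = ½×16.05×2.6 = 20.87. P₂ (2.6–10.1 m) = ½(16.05+42.33)×7.5 = 219.0.
P_w = ½ γ_w h₂² = 0.5×9.81×7.5² = 275.9. Total = 20.87+219.0+275.9 = 515.7 kN/m.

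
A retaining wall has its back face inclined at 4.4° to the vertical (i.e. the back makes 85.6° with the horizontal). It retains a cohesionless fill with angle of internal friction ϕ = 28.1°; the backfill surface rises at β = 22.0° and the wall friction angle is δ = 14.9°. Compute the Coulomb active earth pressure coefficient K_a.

0.542

K_a = sin²(α+φ) / [sin²α · sin(α−δ) · (1 + √{sin(φ+δ)sin(φ−β) / (sin(α−δ)sin(α+β))})²].
With α = 85.6°, φ = 28.1°, δ = 14.9°, β = 22.0°: K_a = 0.5422.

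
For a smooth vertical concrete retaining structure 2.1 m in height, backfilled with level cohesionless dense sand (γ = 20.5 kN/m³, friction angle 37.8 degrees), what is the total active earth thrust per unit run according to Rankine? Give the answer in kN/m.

10.8 kN/m

K_a = tan²(45° − φ/2) = 0.2400.
P_a = ½ K_a γ H² = 0.5 × 0.2400 × 20.5 × 2.1² = 10.85 kN/m.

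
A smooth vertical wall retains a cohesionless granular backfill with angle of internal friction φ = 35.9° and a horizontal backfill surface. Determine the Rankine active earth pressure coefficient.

0.261

K_a = tan²(45° − φ/2) = tan²(27.05°) = 0.2607.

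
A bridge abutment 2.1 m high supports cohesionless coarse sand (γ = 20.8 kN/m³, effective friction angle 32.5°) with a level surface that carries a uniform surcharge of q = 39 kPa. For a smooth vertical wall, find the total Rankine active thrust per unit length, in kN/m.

38.5 kN/m

K_a = tan²(45° − φ/2) = 0.3010.
Soil triangle: ½ K_a γ H² = 0.5×0.3010×20.8×2.1² = 13.80 kN/m.
Surcharge rectangle: K_a q H = 0.3010×39×2.1 = 24.65 kN/m.
Total = 13.80 + 24.65 = 38.45 kN/m.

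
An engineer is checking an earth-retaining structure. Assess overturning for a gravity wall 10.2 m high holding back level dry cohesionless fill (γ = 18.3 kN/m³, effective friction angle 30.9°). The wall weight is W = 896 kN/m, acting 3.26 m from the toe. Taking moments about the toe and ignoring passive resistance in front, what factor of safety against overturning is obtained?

K_a = tan²(45° − 30.9°/2) = 0.3214.
P_a = ½K_aγH² = 0.5×0.3214×18.3×10.2² = 306.0 kN/m, acting at H/3 = 3.400 m above the base.
Overturning moment M_o = P_a × H/3 = 306.0 × 3.400 = 1040.
Resisting moment M_r = W × 3.26 = 896 × 3.26 = 2921.
FS_overturning = M_r/M_o = 2921/1040 = 2.808.

2.81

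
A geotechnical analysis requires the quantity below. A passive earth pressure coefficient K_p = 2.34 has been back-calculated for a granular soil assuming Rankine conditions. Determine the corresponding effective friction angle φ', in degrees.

K_p = (1+sin φ)/(1−sin φ) ⇒ sin φ = (K_p − 1)/(K_p + 1) = 0.4012.
φ = arcsin(0.4012) = 23.65°.

23.7°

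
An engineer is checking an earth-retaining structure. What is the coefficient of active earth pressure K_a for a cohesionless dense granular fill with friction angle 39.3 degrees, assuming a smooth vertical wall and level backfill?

K_a = tan²(45° − φ/2) = tan²(25.35°) = 0.2245.

0.224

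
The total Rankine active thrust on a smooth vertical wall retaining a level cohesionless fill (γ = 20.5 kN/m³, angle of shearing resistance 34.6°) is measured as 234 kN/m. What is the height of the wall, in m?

K_a = 0.2756. P_a = ½ K_a γ H² ⇒ H = √(2P_a/(K_a γ)).
H = √(2×234/(0.2756×20.5)) = 9.101 m.

9.10 m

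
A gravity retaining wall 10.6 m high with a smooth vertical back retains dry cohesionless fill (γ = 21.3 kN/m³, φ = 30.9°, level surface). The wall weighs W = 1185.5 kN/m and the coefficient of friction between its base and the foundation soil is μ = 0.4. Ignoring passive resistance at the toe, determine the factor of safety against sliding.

K_a = tan²(45° − 30.9°/2) = 0.3214.
P_a = ½K_aγH² = 0.5×0.3214×21.3×10.6² = 384.6 kN/m, acting at H/3 = 3.533 m above the base.
FS_sliding = μW / P_a = 0.4×1185.5 / 384.6 = 1.233.

1.23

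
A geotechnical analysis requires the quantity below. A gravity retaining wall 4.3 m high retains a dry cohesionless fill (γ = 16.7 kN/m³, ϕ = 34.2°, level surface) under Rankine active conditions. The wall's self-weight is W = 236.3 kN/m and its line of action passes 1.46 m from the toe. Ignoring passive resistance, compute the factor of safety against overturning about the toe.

5.56

K_a = tan²(45° − 34.2°/2) = 0.2803.
P_a = ½K_aγH² = 0.5×0.2803×16.7×4.3² = 43.28 kN/m, acting at H/3 = 1.433 m above the base.
Overturning moment M_o = P_a × H/3 = 43.28 × 1.433 = 62.04.
Resisting moment M_r = W × 1.46 = 236.3 × 1.46 = 345.0.
FS_overturning = M_r/M_o = 345.0/62.04 = 5.561.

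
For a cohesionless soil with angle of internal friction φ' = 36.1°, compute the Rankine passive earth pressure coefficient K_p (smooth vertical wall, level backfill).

K_p = (1 + sin φ)/(1 − sin φ) = tan²(45° + 36.1°/2) = 3.869.

3.87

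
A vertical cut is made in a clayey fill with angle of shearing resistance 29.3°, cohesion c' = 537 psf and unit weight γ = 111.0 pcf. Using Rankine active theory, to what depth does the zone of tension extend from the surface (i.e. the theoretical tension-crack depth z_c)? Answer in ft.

K_a = tan²(45° − 29.3°/2) = 0.3428; √K_a = 0.5855.
The active pressure is zero where K_a γ z = 2c√K_a, so z_c = 2c/(γ√K_a) = 2×537/(111.0×0.5855) = 16.52 ft.

16.5 ft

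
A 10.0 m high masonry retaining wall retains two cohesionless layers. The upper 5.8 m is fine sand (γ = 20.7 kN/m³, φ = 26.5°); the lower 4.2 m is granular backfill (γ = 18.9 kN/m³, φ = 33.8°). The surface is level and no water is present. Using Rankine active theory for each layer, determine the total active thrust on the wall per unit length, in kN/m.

325 kN/m

K_a1 = tan²(45°−26.5°/2) = 0.3829; K_a2 = tan²(45°−33.8°/2) = 0.2851.
Layer 1: σ at base = K_a1 γ₁ h₁ = 45.98 kPa; P₁ = ½×45.98×5.8 = 133.3.
Layer 2: σ_v at top = γ₁h₁ = 120.1; σ_h top = K_a2×120.1 = 34.23; σ_h base = K_a2×(120.1+18.9×4.2) = 56.86.
P₂ = ½(34.23+56.86)×4.2 = 191.3. Total P_a = 133.3+191.3 = 324.6 kN/m.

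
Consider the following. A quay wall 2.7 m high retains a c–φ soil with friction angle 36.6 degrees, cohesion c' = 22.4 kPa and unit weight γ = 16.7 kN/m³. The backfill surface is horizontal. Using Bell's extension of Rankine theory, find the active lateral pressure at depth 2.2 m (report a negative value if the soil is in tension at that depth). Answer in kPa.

K_a = (1 − sin φ)/(1 + sin φ) = 0.2530.
σ_a = K_a γ z − 2c√K_a = 0.2530×16.7×2.2 − 2×22.4×0.5029 = -13.24 kPa.

-13.2 kPa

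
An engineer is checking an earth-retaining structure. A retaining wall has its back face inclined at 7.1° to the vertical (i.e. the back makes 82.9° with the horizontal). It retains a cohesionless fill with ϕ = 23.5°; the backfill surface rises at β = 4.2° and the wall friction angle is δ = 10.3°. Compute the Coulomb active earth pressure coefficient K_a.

0.473

K_a = sin²(α+φ) / [sin²α · sin(α−δ) · (1 + √{sin(φ+δ)sin(φ−β) / (sin(α−δ)sin(α+β))})²].
With α = 82.9°, φ = 23.5°, δ = 10.3°, β = 4.2°: K_a = 0.4728.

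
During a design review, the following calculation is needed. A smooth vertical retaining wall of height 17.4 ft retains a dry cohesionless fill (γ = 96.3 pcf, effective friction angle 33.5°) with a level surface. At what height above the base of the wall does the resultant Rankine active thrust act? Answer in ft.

K_a = 0.2887.
The pressure distribution is triangular, so the resultant acts at H/3 above the base = 17.4/3 = 5.800 ft.

5.80 ft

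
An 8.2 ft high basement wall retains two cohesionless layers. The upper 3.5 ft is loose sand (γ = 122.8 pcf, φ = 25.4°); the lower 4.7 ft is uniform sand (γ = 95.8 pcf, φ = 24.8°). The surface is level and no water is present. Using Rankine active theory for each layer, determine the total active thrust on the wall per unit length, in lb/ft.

K_a1 = tan²(45°−25.4°/2) = 0.3996; K_a2 = tan²(45°−24.8°/2) = 0.4090.
Layer 1: σ at base = K_a1 γ₁ h₁ = 171.8 psf; P₁ = ½×171.8×3.5 = 300.6.
Layer 2: σ_v at top = γ₁h₁ = 429.8; σ_h top = K_a2×429.8 = 175.8; σ_h base = K_a2×(429.8+95.8×4.7) = 359.9.
P₂ = ½(175.8+359.9)×4.7 = 1259. Total P_a = 300.6+1259 = 1560 lb/ft.

1560 lb/ft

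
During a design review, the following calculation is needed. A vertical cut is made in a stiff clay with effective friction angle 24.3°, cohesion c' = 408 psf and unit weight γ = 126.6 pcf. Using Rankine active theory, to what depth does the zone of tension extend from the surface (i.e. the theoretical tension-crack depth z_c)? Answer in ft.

K_a = tan²(45° − 24.3°/2) = 0.4169; √K_a = 0.6457.
The active pressure is zero where K_a γ z = 2c√K_a, so z_c = 2c/(γ√K_a) = 2×408/(126.6×0.6457) = 9.982 ft.

9.98 ft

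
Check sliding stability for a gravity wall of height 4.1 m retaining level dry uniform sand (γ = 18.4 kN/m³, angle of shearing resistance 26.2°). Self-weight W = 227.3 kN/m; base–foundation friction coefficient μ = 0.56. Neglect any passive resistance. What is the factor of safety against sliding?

2.12

K_a = tan²(45° − 26.2°/2) = 0.3874.
P_a = ½K_aγH² = 0.5×0.3874×18.4×4.1² = 59.92 kN/m, acting at H/3 = 1.367 m above the base.
FS_sliding = μW / P_a = 0.56×227.3 / 59.92 = 2.124.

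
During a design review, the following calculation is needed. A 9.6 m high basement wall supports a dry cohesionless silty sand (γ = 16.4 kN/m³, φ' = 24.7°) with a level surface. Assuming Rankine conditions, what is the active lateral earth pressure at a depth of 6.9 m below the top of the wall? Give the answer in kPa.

K_a = (1 − sin φ)/(1 + sin φ) = 0.4106.
σ_h = K_a γ z = 0.4106 × 16.4 × 6.9 = 46.46 kPa.

46.5 kPa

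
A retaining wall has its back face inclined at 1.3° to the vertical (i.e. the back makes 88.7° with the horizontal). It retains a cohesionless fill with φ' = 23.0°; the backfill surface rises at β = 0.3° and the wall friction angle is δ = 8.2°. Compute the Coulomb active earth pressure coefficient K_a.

0.416

K_a = sin²(α+φ) / [sin²α · sin(α−δ) · (1 + √{sin(φ+δ)sin(φ−β) / (sin(α−δ)sin(α+β))})²].
With α = 88.7°, φ = 23.0°, δ = 8.2°, β = 0.3°: K_a = 0.4164.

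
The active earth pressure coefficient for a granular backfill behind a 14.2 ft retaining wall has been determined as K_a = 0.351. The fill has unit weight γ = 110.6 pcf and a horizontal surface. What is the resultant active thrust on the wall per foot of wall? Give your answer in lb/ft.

P = ½ K_a γ H² = 0.5 × 0.351 × 110.6 × 14.2² = 3914 lb/ft.

3910 lb/ft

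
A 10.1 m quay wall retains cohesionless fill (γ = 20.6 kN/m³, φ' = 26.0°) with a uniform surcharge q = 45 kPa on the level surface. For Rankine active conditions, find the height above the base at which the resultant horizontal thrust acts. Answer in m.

3.87 m

K_a = 0.3905.
Triangular part P₁ = ½K_aγH² = 410.3 at H/3 = 3.367 m; rectangular part P₂ = K_a q H = 177.5 at H/2 = 5.050 m.
ȳ = (P₁·3.367 + P₂·5.050)/(P₁+P₂) = 3.875 m.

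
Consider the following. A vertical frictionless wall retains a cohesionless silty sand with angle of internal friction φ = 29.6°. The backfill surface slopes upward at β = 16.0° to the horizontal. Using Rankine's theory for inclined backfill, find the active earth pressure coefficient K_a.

K_a = cos β · (cos β − √(cos²β − cos²φ)) / (cos β + √(cos²β − cos²φ)).
cos β = 0.9613, cos φ = 0.8695, √(cos²β − cos²φ) = 0.4099.
K_a = 0.9613 × (0.9613 − 0.4099)/(0.9613 + 0.4099) = 0.3866.

0.387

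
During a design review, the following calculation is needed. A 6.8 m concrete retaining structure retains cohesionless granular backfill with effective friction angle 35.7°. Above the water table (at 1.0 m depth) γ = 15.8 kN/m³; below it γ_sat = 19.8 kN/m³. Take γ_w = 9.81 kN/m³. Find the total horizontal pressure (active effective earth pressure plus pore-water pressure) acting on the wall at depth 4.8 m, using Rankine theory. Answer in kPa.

51.4 kPa

K_a = (1 − sin φ)/(1 + sin φ) = 0.2630.
γ' = 19.8 − 9.81 = 9.990 kN/m³.
Effective vertical stress at 4.8 m: σ'_v = 15.8×1.0 + 9.990×3.80 = 53.76 kPa.
σ'_h = K_a σ'_v = 0.2630 × 53.76 = 14.14 kPa; u = γ_w × 3.80 = 37.28 kPa.
Total σ_h = 14.14 + 37.28 = 51.42 kPa.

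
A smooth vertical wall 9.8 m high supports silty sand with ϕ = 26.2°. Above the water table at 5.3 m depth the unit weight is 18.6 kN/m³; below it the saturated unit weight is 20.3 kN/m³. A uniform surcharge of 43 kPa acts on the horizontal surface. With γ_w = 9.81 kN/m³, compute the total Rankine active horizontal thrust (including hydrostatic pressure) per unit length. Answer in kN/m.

K_a = tan²(45° − φ/2) = 0.3874.
γ' = 20.3 − 9.81 = 10.49 kN/m³. h₂ = H − d_w = 4.5 m.
σ'_h: at surface K_a·q = 16.66; at WT K_a(q+γd_w) = 54.85; at base K_a(q+γd_w+γ'h₂) = 73.14 kPa.
P₁ = ½(16.66+54.85)×5.3 = 189.5; P₂ = ½(54.85+73.14)×4.5 = 288.0; P_w = ½γ_w h₂² = 99.33.
Total = 189.5+288.0+99.33 = 576.8 kN/m.

577 kN/m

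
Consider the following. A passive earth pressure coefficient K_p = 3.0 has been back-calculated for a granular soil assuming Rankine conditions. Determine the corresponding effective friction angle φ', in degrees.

30.0°

K_p = (1+sin φ)/(1−sin φ) ⇒ sin φ = (K_p − 1)/(K_p + 1) = 0.5000.
φ = arcsin(0.5000) = 30.00°.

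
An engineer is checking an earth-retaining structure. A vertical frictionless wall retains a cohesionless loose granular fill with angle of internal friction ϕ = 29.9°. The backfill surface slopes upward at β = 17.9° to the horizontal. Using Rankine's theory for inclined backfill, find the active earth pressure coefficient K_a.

K_a = cos β · (cos β − √(cos²β − cos²φ)) / (cos β + √(cos²β − cos²φ)).
cos β = 0.9516, cos φ = 0.8669, √(cos²β − cos²φ) = 0.3925.
K_a = 0.9516 × (0.9516 − 0.3925)/(0.9516 + 0.3925) = 0.3959.

0.396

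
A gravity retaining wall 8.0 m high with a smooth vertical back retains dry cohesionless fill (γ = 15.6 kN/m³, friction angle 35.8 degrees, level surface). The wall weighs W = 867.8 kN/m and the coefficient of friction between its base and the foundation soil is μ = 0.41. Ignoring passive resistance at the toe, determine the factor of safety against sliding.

2.72

K_a = tan²(45° − 35.8°/2) = 0.2619.
P_a = ½K_aγH² = 0.5×0.2619×15.6×8.0² = 130.7 kN/m, acting at H/3 = 2.667 m above the base.
FS_sliding = μW / P_a = 0.41×867.8 / 130.7 = 2.722.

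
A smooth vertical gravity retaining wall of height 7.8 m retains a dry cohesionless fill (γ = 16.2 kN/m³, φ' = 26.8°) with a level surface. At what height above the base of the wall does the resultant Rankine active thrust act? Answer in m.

K_a = 0.3785.
The pressure distribution is triangular, so the resultant acts at H/3 above the base = 7.8/3 = 2.600 m.

2.60 m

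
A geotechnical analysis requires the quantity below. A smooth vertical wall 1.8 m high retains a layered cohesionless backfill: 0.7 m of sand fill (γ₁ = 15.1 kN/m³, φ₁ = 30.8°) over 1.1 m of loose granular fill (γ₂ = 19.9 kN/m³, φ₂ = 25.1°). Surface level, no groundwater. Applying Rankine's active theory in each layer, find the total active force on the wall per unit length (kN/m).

K_a1 = tan²(45°−30.8°/2) = 0.3227; K_a2 = tan²(45°−25.1°/2) = 0.4043.
Layer 1: σ at base = K_a1 γ₁ h₁ = 3.411 kPa; P₁ = ½×3.411×0.7 = 1.194.
Layer 2: σ_v at top = γ₁h₁ = 10.57; σ_h top = K_a2×10.57 = 4.273; σ_h base = K_a2×(10.57+19.9×1.1) = 13.12.
P₂ = ½(4.273+13.12)×1.1 = 9.568. Total P_a = 1.194+9.568 = 10.76 kN/m.

10.8 kN/m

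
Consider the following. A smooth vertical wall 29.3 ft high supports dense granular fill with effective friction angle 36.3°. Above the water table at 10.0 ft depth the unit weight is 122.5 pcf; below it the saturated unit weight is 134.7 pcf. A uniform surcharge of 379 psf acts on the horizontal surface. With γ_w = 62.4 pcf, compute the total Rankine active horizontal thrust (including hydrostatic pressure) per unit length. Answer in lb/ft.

K_a = tan²(45° − φ/2) = 0.2563.
γ' = 134.7 − 62.4 = 72.30 pcf. h₂ = H − d_w = 19.3 ft.
σ'_h: at surface K_a·q = 97.13; at WT K_a(q+γd_w) = 411.1; at base K_a(q+γd_w+γ'h₂) = 768.7 psf.
P₁ = ½(97.13+411.1)×10.0 = 2541; P₂ = ½(411.1+768.7)×19.3 = 11380; P_w = ½γ_w h₂² = 11620.
Total = 2541+11380+11620 = 25550 lb/ft.

25500 lb/ft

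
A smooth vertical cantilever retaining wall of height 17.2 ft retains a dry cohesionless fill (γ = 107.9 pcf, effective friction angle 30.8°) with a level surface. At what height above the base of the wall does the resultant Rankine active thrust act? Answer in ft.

5.73 ft

K_a = 0.3227.
The pressure distribution is triangular, so the resultant acts at H/3 above the base = 17.2/3 = 5.733 ft.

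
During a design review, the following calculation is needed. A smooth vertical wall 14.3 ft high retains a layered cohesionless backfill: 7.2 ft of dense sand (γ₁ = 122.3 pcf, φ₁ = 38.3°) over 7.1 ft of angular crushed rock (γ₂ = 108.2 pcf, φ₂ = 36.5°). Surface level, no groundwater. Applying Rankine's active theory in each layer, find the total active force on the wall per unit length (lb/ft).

3030 lb/ft

K_a1 = tan²(45°−38.3°/2) = 0.2347; K_a2 = tan²(45°−36.5°/2) = 0.2541.
Layer 1: σ at base = K_a1 γ₁ h₁ = 206.7 psf; P₁ = ½×206.7×7.2 = 744.1.
Layer 2: σ_v at top = γ₁h₁ = 880.6; σ_h top = K_a2×880.6 = 223.7; σ_h base = K_a2×(880.6+108.2×7.1) = 418.9.
P₂ = ½(223.7+418.9)×7.1 = 2281. Total P_a = 744.1+2281 = 3025 lb/ft.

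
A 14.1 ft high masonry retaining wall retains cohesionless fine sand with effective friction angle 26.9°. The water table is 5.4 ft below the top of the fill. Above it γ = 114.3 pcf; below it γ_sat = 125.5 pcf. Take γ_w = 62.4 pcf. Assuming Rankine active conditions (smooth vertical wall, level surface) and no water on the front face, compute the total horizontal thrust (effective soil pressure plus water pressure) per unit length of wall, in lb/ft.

5910 lb/ft

K_a = tan²(45° − φ/2) = 0.3770.
γ' = 125.5 − 62.4 = 63.10 pcf. Depth below WT = 8.7 ft.
σ'_h at WT = K_a γ d_w = 232.7 psf; at base = 232.7 + K_a γ' × 8.7 = 439.7 psf.
P₁ (0–5.4 ft) = ½×232.7×5.4 = 628.3. P₂ (5.4–14.1 ft) = ½(232.7+439.7)×8.7 = 2925.
P_w = ½ γ_w h₂² = 0.5×62.4×8.7² = 2362. Total = 628.3+2925+2362 = 5914 lb/ft.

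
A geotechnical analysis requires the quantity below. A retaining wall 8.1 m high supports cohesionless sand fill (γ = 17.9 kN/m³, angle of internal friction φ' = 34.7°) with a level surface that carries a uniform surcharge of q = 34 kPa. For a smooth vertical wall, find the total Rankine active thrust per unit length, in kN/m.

K_a = tan²(45° − φ/2) = 0.2745.
Soil triangle: ½ K_a γ H² = 0.5×0.2745×17.9×8.1² = 161.2 kN/m.
Surcharge rectangle: K_a q H = 0.2745×34×8.1 = 75.59 kN/m.
Total = 161.2 + 75.59 = 236.8 kN/m.

237 kN/m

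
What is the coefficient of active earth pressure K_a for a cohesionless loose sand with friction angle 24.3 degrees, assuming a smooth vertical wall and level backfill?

0.417

K_a = tan²(45° − φ/2) = tan²(32.85°) = 0.4169.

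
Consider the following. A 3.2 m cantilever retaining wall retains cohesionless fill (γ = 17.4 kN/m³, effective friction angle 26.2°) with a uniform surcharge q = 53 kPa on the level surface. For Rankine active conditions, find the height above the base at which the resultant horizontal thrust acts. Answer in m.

1.42 m

K_a = 0.3874.
Triangular part P₁ = ½K_aγH² = 34.52 at H/3 = 1.067 m; rectangular part P₂ = K_a q H = 65.71 at H/2 = 1.600 m.
ȳ = (P₁·1.067 + P₂·1.600)/(P₁+P₂) = 1.416 m.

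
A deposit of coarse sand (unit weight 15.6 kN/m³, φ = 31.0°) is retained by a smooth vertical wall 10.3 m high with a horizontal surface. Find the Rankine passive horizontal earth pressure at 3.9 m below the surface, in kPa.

190 kPa

K_p = (1 + sin φ)/(1 − sin φ) = 3.124.
σ_h = K_p γ z = 3.124 × 15.6 × 3.9 = 190.1 kPa.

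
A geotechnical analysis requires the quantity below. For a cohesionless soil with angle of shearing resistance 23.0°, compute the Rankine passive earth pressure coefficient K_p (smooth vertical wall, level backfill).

2.28

K_p = (1 + sin φ)/(1 − sin φ) = tan²(45° + 23.0°/2) = 2.283.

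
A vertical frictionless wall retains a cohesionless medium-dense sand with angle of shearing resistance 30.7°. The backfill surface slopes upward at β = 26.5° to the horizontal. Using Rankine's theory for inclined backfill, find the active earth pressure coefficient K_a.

K_a = cos β · (cos β − √(cos²β − cos²φ)) / (cos β + √(cos²β − cos²φ)).
cos β = 0.8949, cos φ = 0.8599, √(cos²β − cos²φ) = 0.2481.
K_a = 0.8949 × (0.8949 − 0.2481)/(0.8949 + 0.2481) = 0.5064.

0.506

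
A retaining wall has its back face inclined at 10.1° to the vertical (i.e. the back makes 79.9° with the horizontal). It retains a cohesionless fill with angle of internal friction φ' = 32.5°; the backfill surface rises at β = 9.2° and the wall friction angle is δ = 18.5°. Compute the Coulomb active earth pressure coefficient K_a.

0.396

K_a = sin²(α+φ) / [sin²α · sin(α−δ) · (1 + √{sin(φ+δ)sin(φ−β) / (sin(α−δ)sin(α+β))})²].
With α = 79.9°, φ = 32.5°, δ = 18.5°, β = 9.2°: K_a = 0.3965.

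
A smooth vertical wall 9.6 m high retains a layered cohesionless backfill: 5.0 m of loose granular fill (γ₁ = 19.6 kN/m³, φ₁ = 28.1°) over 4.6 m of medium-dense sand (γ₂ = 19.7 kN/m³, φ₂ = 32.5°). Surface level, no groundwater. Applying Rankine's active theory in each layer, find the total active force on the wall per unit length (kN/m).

K_a1 = tan²(45°−28.1°/2) = 0.3596; K_a2 = tan²(45°−32.5°/2) = 0.3010.
Layer 1: σ at base = K_a1 γ₁ h₁ = 35.24 kPa; P₁ = ½×35.24×5.0 = 88.10.
Layer 2: σ_v at top = γ₁h₁ = 98.00; σ_h top = K_a2×98.00 = 29.50; σ_h base = K_a2×(98.00+19.7×4.6) = 56.77.
P₂ = ½(29.50+56.77)×4.6 = 198.4. Total P_a = 88.10+198.4 = 286.5 kN/m.

287 kN/m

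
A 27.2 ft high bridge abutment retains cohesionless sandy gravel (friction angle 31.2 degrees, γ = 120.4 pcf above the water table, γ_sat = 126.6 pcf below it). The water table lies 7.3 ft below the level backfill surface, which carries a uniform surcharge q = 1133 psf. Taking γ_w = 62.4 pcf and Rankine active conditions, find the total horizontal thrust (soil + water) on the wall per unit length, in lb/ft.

K_a = tan²(45° − φ/2) = 0.3175.
γ' = 126.6 − 62.4 = 64.20 pcf. h₂ = H − d_w = 19.9 ft.
σ'_h: at surface K_a·q = 359.7; at WT K_a(q+γd_w) = 638.8; at base K_a(q+γd_w+γ'h₂) = 1044 psf.
P₁ = ½(359.7+638.8)×7.3 = 3645; P₂ = ½(638.8+1044)×19.9 = 16750; P_w = ½γ_w h₂² = 12360.
Total = 3645+16750+12360 = 32750 lb/ft.

32700 lb/ft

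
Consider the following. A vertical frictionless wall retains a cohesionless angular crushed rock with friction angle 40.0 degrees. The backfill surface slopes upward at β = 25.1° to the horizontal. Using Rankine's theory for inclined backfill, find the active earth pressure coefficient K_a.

0.276

K_a = cos β · (cos β − √(cos²β − cos²φ)) / (cos β + √(cos²β − cos²φ)).
cos β = 0.9056, cos φ = 0.7660, √(cos²β − cos²φ) = 0.4829.
K_a = 0.9056 × (0.9056 − 0.4829)/(0.9056 + 0.4829) = 0.2756.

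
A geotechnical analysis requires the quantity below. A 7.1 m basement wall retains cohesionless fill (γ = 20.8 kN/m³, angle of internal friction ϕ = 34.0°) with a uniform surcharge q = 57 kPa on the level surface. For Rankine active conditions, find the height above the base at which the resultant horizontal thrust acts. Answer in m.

K_a = 0.2827.
Triangular part P₁ = ½K_aγH² = 148.2 at H/3 = 2.367 m; rectangular part P₂ = K_a q H = 114.4 at H/2 = 3.550 m.
ȳ = (P₁·2.367 + P₂·3.550)/(P₁+P₂) = 2.882 m.

2.88 m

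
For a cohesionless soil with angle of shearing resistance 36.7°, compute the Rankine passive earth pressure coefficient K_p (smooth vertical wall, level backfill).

3.97

K_p = (1 + sin φ)/(1 − sin φ) = tan²(45° + 36.7°/2) = 3.970.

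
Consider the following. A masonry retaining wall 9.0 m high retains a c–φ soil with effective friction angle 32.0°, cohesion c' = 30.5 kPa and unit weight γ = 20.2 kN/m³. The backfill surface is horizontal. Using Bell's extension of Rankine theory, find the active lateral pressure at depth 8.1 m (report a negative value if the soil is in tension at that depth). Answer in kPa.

16.5 kPa

K_a = (1 − sin φ)/(1 + sin φ) = 0.3073.
σ_a = K_a γ z − 2c√K_a = 0.3073×20.2×8.1 − 2×30.5×0.5543 = 16.46 kPa.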